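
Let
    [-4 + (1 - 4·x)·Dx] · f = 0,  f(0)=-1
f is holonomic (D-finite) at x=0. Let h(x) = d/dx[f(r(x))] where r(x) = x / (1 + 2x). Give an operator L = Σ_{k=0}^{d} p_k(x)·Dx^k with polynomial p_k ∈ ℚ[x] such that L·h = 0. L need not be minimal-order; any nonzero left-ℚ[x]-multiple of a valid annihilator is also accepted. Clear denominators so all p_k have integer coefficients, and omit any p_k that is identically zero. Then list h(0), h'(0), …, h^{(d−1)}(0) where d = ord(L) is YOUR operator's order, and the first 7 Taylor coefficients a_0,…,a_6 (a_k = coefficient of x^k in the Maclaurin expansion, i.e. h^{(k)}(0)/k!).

f: a_k = -1, -4, -16, -64, -256, -1024, -4096, …
L₀ from L_f via x↦r, Dx↦r'^{-1}Dx.
Differentiate: ansatz ord ≤ ord L₀ ⇒ L.
L = 4 + (-1 + 2·x)·Dx  (order 1).
h: a_k = -4, -16, -48, -128, -320, -768, -1792, …
ICs: h(0) = -4.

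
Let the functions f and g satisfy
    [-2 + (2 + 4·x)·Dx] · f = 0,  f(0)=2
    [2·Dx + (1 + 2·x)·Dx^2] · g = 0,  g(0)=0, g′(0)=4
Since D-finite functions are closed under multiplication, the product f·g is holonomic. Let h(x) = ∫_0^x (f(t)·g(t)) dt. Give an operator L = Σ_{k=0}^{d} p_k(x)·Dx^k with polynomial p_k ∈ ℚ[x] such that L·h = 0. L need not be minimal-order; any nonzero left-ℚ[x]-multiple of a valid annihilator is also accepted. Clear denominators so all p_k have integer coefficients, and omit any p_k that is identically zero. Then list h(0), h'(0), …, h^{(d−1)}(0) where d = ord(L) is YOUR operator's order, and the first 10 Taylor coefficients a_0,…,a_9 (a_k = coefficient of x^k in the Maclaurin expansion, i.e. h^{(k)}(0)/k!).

f: a_k = 2, 2, -1, 1, -5/4, 7/4, -21/8, 33/8, -429/64, 715/64, …
g: a_k = 0, 4, -4, 16/3, -8, 64/5, -64/3, 256/7, -64, 1024/9, …
Sym-product of L_f,L_g gives L₀ (≤ ord 2).
∫: right-multiply L₀ by Dx.
L = Dx + (1 + 4·x + 4·x^2)·Dx^3  (order 3).
h: a_k = 0, 0, 4, 0, -1/3, 8/15, -71/90, 124/105, -3043/1680, 2689/945, …
ICs: h(0) = 0, h′(0) = 0, h′′(0) = 8.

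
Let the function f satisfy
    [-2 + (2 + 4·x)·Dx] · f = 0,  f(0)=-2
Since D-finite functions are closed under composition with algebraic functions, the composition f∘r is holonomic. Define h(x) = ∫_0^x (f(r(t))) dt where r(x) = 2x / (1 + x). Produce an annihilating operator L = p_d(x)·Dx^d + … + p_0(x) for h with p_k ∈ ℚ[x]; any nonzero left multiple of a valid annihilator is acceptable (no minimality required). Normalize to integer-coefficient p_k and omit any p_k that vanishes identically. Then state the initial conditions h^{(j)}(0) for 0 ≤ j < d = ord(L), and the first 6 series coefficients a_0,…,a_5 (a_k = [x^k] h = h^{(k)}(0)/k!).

L = -2·Dx + (1 + 6·x + 5·x^2)·Dx^2  (order 2).
h: a_k = 0, -2, -2, 8/3, -5, 12, …
ICs: h(0) = 0, h′(0) = -2.

f: a_k = -2, -2, 1, -1, 5/4, -7/4, …
Change of var in L_f (x↦r) gives L₀.
h=∫h₀ ⇒ L = L₀·Dx.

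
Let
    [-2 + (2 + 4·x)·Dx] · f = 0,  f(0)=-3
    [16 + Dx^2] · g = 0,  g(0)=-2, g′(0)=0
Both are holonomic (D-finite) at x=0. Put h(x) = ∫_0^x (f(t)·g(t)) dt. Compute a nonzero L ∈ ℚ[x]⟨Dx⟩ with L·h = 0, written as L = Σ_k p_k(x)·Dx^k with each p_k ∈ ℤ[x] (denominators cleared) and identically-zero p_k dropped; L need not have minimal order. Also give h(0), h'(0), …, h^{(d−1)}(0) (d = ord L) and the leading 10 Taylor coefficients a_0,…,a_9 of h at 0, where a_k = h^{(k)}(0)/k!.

f: a_k = -3, -3, 3/2, -3/2, 15/8, -21/8, 63/16, -99/16, 1287/128, -2145/128, …
g: a_k = -2, 0, 16, 0, -64/3, 0, 512/45, 0, -1024/315, 0, …
Sym-product of L_f,L_g gives L₀ (≤ ord 2).
h=∫₀ˣh₀: take L = L₀·Dx.
L = (19 + 64·x + 64·x^2)·Dx + (-2 - 4·x)·Dx^2 + (1 + 4·x + 4·x^2)·Dx^3  (order 3).
h: a_k = 0, 6, 3, -17, -45/4, 337/20, 181/24, -5281/840, -3811/960, 199649/60480, …
ICs: h(0) = 0, h′(0) = 6, h′′(0) = 6.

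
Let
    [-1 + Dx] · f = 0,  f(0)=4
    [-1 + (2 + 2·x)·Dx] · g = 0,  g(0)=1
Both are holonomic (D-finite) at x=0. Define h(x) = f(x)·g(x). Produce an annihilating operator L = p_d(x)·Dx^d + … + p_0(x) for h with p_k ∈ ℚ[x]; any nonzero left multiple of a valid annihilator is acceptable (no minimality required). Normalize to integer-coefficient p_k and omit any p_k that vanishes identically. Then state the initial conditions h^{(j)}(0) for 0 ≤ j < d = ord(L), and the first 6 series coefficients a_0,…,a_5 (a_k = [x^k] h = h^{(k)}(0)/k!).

f: a_k = 4, 4, 2, 2/3, 1/6, 1/30, …
g: a_k = 1, 1/2, -1/8, 1/16, -5/128, 7/256, …
Sym-product of L_f,L_g gives L₀ (≤ ord 1).
L = (-3 - 2·x) + (2 + 2·x)·Dx  (order 1).
h: a_k = 4, 6, 7/2, 17/12, 11/32, 107/960, …
ICs: h(0) = 4.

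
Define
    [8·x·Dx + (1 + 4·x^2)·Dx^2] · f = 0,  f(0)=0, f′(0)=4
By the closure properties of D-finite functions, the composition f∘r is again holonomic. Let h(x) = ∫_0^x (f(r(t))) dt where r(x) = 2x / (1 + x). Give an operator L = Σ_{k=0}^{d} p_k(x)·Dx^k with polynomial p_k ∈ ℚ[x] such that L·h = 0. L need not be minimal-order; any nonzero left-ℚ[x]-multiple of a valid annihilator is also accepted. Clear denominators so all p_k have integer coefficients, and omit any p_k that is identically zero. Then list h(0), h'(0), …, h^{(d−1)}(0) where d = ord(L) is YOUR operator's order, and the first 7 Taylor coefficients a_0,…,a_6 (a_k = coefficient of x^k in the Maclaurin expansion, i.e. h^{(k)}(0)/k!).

L = (2 + 34·x)·Dx^2 + (1 + 2·x + 17·x^2)·Dx^3  (order 3).
h: a_k = 0, 0, 4, -8/3, -26/3, 24, 404/15, …
ICs: h(0) = 0, h′(0) = 0, h′′(0) = 8.

f: a_k = 0, 4, 0, -16/3, 0, 64/5, 0, …
f∘r: x↦r, Dx↦Dx/r' in L_f ⇒ L₀.
∫: right-multiply L₀ by Dx.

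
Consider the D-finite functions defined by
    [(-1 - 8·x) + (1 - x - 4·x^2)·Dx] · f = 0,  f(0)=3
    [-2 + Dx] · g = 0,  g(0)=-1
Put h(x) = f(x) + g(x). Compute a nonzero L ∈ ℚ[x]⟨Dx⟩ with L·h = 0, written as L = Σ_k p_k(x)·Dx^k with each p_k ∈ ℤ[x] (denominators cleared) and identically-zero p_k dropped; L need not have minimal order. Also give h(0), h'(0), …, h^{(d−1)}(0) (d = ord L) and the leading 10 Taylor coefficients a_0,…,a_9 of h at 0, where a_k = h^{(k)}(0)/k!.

L = (-16 - 20·x - 240·x^2 - 128·x^3) + (6 + 32·x + 124·x^2 - 32·x^3 - 64·x^4)·Dx + (1 - 11·x - 2·x^2 + 48·x^3 + 32·x^4)·Dx^2  (order 2).
h: a_k = 2, 1, 13, 77/3, 259/3, 2921/15, 24431/45, 416737/315, 1100923/315, 24911141/2835, …
ICs: h(0) = 2, h′(0) = 1.

f: a_k = 3, 3, 15, 27, 87, 195, 543, 1323, 3495, 8787, …
g: a_k = -1, -2, -2, -4/3, -2/3, -4/15, -4/45, -8/315, -2/315, -4/2835, …
Sum ⇒ L₀ = lclm(L_f,L_g) in ℚ(x)⟨Dx⟩.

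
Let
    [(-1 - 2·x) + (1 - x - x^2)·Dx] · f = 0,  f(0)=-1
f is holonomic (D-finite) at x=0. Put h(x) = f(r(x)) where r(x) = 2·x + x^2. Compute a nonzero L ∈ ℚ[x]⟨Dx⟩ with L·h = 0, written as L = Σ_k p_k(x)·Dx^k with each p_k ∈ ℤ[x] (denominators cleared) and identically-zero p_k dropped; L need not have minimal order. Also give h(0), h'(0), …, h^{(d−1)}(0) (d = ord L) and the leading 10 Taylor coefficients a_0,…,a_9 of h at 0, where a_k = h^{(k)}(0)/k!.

f: a_k = -1, -1, -2, -3, -5, -8, -13, -21, -34, -55, …
h₀=f(r): pull back L_f along r ⇒ L₀.
L = (2 + 10·x + 12·x^2 + 4·x^3) + (-1 + 2·x + 5·x^2 + 4·x^3 + x^4)·Dx  (order 1).
h: a_k = -1, -2, -9, -32, -118, -434, -1595, -5864, -21557, -79248, …
ICs: h(0) = -1.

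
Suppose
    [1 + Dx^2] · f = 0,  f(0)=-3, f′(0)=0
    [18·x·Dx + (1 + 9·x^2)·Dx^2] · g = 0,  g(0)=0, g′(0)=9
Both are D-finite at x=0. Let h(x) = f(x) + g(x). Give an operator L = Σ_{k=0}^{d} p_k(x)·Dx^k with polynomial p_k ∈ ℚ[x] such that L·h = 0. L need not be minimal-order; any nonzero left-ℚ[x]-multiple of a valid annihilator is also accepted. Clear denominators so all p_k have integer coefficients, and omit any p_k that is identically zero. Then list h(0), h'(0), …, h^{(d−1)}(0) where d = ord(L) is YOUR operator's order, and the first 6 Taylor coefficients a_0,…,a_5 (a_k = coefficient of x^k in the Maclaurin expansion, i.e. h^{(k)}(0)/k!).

L = (-1926·x + 17820·x^3 + 1458·x^5)·Dx + (-17 + 351·x^2 + 4617·x^4 + 729·x^6)·Dx^2 + (-1926·x + 17820·x^3 + 1458·x^5)·Dx^3 + (-17 + 351·x^2 + 4617·x^4 + 729·x^6)·Dx^4  (order 4).
h: a_k = -3, 9, 3/2, -27, -1/8, 729/5, …
ICs: h(0) = -3, h′(0) = 9, h′′(0) = 3, h′′′(0) = -162.

f: a_k = -3, 0, 3/2, 0, -1/8, 0, …
g: a_k = 0, 9, 0, -27, 0, 729/5, …
Weyl lclm of L_f,L_g ⇒ L₀ (ord ≤ 4).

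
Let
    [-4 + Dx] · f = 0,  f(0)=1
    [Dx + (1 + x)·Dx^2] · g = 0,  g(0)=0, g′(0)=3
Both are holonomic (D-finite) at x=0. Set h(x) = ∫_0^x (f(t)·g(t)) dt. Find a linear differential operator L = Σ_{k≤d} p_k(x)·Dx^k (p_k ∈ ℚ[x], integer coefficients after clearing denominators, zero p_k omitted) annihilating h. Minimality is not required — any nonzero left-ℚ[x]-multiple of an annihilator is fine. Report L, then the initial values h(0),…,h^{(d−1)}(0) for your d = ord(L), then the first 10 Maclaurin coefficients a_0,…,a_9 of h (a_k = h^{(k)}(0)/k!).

L = (12 + 16·x)·Dx + (-7 - 8·x)·Dx^2 + (1 + x)·Dx^3  (order 3).
h: a_k = 0, 0, 3/2, 7/2, 19/4, 93/20, 18/5, 97/42, 1067/840, 659/1080, …
ICs: h(0) = 0, h′(0) = 0, h′′(0) = 3.

f: a_k = 1, 4, 8, 32/3, 32/3, 128/15, 256/45, 1024/315, 512/315, 2048/2835, …
g: a_k = 0, 3, -3/2, 1, -3/4, 3/5, -1/2, 3/7, -3/8, 1/3, …
L₀ := L_f ⊗_s L_g (sym. prod.), ord ≤ 2.
Integrate: L := L₀·Dx.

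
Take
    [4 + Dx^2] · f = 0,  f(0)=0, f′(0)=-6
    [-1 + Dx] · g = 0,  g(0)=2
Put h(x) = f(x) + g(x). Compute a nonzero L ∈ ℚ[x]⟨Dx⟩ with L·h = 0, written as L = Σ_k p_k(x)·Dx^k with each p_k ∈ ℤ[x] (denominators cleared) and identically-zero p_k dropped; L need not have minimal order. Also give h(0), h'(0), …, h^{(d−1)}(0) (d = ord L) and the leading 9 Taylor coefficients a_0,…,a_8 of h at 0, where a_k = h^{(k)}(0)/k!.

L = -4 + 4·Dx - Dx^2 + Dx^3  (order 3).
h: a_k = 2, -4, 1, 13/3, 1/12, -47/60, 1/360, 193/2520, 1/20160, …
ICs: h(0) = 2, h′(0) = -4, h′′(0) = 2.

f: a_k = 0, -6, 0, 4, 0, -4/5, 0, 8/105, 0, …
g: a_k = 2, 2, 1, 1/3, 1/12, 1/60, 1/360, 1/2520, 1/20160, …
L₀ := lclm(L_f,L_g); ord L₀ ≤ 2+1.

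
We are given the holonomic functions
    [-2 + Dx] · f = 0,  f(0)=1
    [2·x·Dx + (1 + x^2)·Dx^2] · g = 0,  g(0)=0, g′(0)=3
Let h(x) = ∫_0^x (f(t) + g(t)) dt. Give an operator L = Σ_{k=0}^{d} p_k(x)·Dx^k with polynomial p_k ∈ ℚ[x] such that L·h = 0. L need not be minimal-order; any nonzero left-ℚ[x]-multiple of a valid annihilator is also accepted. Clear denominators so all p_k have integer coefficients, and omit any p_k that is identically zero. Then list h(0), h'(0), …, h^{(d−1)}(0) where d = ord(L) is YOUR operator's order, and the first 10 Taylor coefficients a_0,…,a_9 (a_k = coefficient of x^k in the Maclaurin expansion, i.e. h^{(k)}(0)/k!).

L = (2 - 4·x - 6·x^2 - 4·x^3)·Dx^2 + (-3 - x^2 - 2·x^4)·Dx^3 + (1 + x + 2·x^2 + x^3 + x^4)·Dx^4  (order 4).
h: a_k = 0, 1, 5/2, 2/3, 1/12, 2/15, 13/90, 4/315, -127/2520, 2/2835, …
ICs: h(0) = 0, h′(0) = 1, h′′(0) = 5, h′′′(0) = 4.

f: a_k = 1, 2, 2, 4/3, 2/3, 4/15, 4/45, 8/315, 2/315, 4/2835, …
g: a_k = 0, 3, 0, -1, 0, 3/5, 0, -3/7, 0, 1/3, …
Weyl lclm of L_f,L_g ⇒ L₀ (ord ≤ 3).
∫: right-multiply L₀ by Dx.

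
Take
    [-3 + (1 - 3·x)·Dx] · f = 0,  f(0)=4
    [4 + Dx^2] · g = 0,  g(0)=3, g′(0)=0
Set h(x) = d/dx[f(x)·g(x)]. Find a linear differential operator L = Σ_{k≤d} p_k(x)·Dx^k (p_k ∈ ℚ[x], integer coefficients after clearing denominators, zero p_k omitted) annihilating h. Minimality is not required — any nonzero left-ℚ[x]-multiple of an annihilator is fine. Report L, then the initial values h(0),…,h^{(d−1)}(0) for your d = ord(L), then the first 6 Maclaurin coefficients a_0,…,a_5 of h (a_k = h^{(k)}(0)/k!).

f: a_k = 4, 12, 36, 108, 324, 972, …
g: a_k = 3, 0, -6, 0, 2, 0, …
h₀=f·g: eliminate ⇒ L₀, order ≤ 1·2.
h=h₀': d/dx-closure on L₀ ⇒ L.
L = (-14 - 24·x + 36·x^2) + (-6 + 18·x)·Dx + (1 - 6·x + 9·x^2)·Dx^2  (order 2).
h: a_k = 36, 168, 756, 3056, 11460, 206248/5, …
ICs: h(0) = 36, h′(0) = 168.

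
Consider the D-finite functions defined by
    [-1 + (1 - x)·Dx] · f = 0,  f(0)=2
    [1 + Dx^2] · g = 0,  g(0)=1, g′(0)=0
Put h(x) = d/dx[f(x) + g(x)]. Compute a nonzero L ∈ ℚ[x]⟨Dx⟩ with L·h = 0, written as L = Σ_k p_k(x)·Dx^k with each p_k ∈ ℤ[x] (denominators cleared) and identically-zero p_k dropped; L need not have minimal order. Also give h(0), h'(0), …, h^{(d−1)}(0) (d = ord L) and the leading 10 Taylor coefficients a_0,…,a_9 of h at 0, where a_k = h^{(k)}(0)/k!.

L = (26 - 4·x + 2·x^2) + (-7 + 9·x - 3·x^2 + x^3)·Dx + (26 - 4·x + 2·x^2)·Dx^2 + (-7 + 9·x - 3·x^2 + x^3)·Dx^3  (order 3).
h: a_k = 2, 3, 6, 49/6, 10, 1439/120, 14, 80641/5040, 18, 7257599/362880, …
ICs: h(0) = 2, h′(0) = 3, h′′(0) = 12.

f: a_k = 2, 2, 2, 2, 2, 2, 2, 2, 2, 2, …
g: a_k = 1, 0, -1/2, 0, 1/24, 0, -1/720, 0, 1/40320, 0, …
Weyl lclm of L_f,L_g ⇒ L₀ (ord ≤ 3).
Differentiate: ansatz ord ≤ ord L₀ ⇒ L.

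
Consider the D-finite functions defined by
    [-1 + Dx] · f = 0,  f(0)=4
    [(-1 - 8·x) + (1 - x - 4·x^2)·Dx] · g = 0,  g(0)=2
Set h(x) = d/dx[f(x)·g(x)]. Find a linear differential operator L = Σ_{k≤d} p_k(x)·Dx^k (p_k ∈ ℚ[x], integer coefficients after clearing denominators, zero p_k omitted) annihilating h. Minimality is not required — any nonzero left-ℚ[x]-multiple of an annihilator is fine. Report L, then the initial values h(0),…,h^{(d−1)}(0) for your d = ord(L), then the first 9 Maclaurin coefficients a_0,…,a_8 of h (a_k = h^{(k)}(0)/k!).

f: a_k = 4, 4, 2, 2/3, 1/6, 1/30, 1/180, 1/1260, 1/10080, …
g: a_k = 2, 2, 10, 18, 58, 130, 362, 882, 2330, …
h₀=f·g: eliminate ⇒ L₀, order ≤ 1·1.
h₀' ⇒ L via d/dx closure of L₀.
L = (13 + 36·x + 65·x^2 - 56·x^3 + 16·x^4) + (-2 - 5·x + 19·x^2 + 24·x^3 - 16·x^4)·Dx  (order 1).
h: a_k = 16, 104, 352, 3908/3, 11926/3, 188797/15, 1662574/45, 68891713/630, 788834021/2520, …
ICs: h(0) = 16.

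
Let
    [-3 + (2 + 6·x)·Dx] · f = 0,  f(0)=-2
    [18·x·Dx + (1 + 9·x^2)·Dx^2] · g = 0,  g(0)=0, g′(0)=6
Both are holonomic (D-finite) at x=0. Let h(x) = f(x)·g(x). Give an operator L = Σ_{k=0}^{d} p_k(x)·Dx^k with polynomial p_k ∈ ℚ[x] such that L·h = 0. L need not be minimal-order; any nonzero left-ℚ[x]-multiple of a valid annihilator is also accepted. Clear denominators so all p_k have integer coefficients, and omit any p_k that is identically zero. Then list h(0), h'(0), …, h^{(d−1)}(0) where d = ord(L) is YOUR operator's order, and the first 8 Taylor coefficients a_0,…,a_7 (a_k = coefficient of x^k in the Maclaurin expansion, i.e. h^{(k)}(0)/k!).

L = (27 - 108·x - 81·x^2) + (-12 + 36·x + 324·x^2 + 324·x^3)·Dx + (4 + 24·x + 72·x^2 + 216·x^3 + 324·x^4)·Dx^2  (order 2).
h: a_k = 0, -12, -18, 99/2, 135/4, -31509/160, -99387/320, 13743837/8960, …
ICs: h(0) = 0, h′(0) = -12.

f: a_k = -2, -3, 9/4, -27/8, 405/64, -1701/128, 15309/512, -72171/1024, …
g: a_k = 0, 6, 0, -18, 0, 486/5, 0, -4374/7, …
L₀ := L_f ⊗_s L_g (sym. prod.), ord ≤ 2.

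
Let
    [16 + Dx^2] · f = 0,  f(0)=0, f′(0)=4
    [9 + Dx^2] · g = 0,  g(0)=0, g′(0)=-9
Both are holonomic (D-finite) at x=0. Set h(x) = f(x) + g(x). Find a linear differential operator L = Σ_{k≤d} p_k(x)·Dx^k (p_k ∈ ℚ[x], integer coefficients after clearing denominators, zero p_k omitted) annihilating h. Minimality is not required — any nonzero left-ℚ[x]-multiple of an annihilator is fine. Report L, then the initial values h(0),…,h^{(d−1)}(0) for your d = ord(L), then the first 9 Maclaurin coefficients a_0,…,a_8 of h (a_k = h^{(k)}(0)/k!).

L = 144 + 25·Dx^2 + Dx^4  (order 4).
h: a_k = 0, -5, 0, 17/6, 0, 59/24, 0, -9823/5040, 0, …
ICs: h(0) = 0, h′(0) = -5, h′′(0) = 0, h′′′(0) = 17.

f: a_k = 0, 4, 0, -32/3, 0, 128/15, 0, -1024/315, 0, …
g: a_k = 0, -9, 0, 27/2, 0, -243/40, 0, 729/560, 0, …
f+g: L₀ = lclm(L_f,L_g), ord ≤ 2+2.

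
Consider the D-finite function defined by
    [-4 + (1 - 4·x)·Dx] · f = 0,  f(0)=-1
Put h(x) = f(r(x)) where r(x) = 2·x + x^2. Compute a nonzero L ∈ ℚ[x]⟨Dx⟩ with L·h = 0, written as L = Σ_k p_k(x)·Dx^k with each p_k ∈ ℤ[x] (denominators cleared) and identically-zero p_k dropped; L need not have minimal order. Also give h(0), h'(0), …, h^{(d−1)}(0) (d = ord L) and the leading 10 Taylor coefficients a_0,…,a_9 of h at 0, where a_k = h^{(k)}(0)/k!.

L = (8 + 8·x) + (-1 + 8·x + 4·x^2)·Dx  (order 1).
h: a_k = -1, -8, -68, -576, -4880, -41344, -350272, -2967552, -25141504, -213002240, …
ICs: h(0) = -1.

f: a_k = -1, -4, -16, -64, -256, -1024, -4096, -16384, -65536, -262144, …
L₀ from L_f via x↦r, Dx↦r'^{-1}Dx.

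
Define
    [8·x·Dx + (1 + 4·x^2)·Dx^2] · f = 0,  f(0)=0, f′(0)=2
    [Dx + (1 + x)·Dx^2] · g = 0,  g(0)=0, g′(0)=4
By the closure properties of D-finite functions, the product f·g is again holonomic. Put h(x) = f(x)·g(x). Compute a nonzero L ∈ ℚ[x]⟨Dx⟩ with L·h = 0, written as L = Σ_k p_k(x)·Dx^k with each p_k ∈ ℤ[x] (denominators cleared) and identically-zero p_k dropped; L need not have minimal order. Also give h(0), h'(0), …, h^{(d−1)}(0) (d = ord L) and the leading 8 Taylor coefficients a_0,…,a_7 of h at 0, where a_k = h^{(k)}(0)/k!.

L = (288 + 560·x + 3584·x^2 + 8640·x^3 + 7680·x^4 + 3328·x^5 + 1024·x^7)·Dx + (258 + 1840·x + 6992·x^2 + 19264·x^3 + 29440·x^4 + 23808·x^5 + 8960·x^6 + 3072·x^7 + 3584·x^8)·Dx^2 + (36 + 628·x + 2496·x^2 + 6192·x^3 + 12288·x^4 + 15936·x^5 + 12288·x^6 + 5376·x^7 + 3072·x^8 + 2048·x^9)·Dx^3 + (17 + 66·x + 241·x^2 + 608·x^3 + 1152·x^4 + 1728·x^5 + 2016·x^6 + 1536·x^7 + 768·x^8 + 512·x^9 + 256·x^10)·Dx^4  (order 4).
h: a_k = 0, 0, 8, -4, -8, 10/3, 1064/45, -172/15, …
ICs: h(0) = 0, h′(0) = 0, h′′(0) = 16, h′′′(0) = -24.

f: a_k = 0, 2, 0, -8/3, 0, 32/5, 0, -128/7, …
g: a_k = 0, 4, -2, 4/3, -1, 4/5, -2/3, 4/7, …
Product ⇒ symmetric product L₀, ord ≤ 4.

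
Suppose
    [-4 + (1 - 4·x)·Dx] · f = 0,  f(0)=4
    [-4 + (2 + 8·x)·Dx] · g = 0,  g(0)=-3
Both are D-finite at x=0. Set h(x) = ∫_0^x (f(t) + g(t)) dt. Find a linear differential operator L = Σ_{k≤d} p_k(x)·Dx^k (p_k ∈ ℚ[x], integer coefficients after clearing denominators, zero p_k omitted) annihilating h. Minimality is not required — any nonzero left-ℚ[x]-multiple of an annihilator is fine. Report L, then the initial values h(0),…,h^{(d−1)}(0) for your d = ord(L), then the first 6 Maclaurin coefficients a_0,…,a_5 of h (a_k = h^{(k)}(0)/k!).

L = (-40 - 96·x)·Dx + (18 + 112·x + 288·x^2)·Dx^2 + (-1 - 12·x + 16·x^2 + 192·x^3)·Dx^3  (order 3).
h: a_k = 0, 1, 5, 70/3, 61, 1054/5, …
ICs: h(0) = 0, h′(0) = 1, h′′(0) = 10.

f: a_k = 4, 16, 64, 256, 1024, 4096, …
g: a_k = -3, -6, 6, -12, 30, -84, …
f+g: L₀ = lclm(L_f,L_g), ord ≤ 1+1.
∫: right-multiply L₀ by Dx.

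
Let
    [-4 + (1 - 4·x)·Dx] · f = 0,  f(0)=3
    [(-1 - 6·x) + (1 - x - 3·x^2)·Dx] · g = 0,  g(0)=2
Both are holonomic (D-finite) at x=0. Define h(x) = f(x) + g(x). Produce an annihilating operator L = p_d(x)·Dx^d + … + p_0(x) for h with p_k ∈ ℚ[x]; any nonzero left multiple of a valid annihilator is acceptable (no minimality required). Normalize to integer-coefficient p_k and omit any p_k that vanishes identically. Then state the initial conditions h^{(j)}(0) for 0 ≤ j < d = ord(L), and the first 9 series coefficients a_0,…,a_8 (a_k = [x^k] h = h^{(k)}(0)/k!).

L = (-72·x + 72·x^2 - 96·x^3) + (8 - 6·x - 66·x^2 + 112·x^3 - 192·x^4)·Dx + (-1 + 7·x - 15·x^2 + 10·x^3 + 20·x^4 - 48·x^5)·Dx^2  (order 2).
h: a_k = 5, 14, 56, 206, 806, 3152, 12482, 49586, 197624, …
ICs: h(0) = 5, h′(0) = 14.

f: a_k = 3, 12, 48, 192, 768, 3072, 12288, 49152, 196608, …
g: a_k = 2, 2, 8, 14, 38, 80, 194, 434, 1016, …
Sum ⇒ L₀ = lclm(L_f,L_g) in ℚ(x)⟨Dx⟩.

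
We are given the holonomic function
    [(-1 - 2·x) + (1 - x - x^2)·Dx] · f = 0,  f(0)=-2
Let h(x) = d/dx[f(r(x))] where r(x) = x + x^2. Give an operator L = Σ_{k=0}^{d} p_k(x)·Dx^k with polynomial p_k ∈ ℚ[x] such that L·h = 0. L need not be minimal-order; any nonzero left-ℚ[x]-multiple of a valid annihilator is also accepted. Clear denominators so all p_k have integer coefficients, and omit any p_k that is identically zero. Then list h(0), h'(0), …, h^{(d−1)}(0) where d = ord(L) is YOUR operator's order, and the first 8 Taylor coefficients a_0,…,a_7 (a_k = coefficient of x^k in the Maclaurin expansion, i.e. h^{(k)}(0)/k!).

L = (6 + 24·x + 48·x^2 + 68·x^3 + 84·x^4 + 60·x^5 + 20·x^6) + (-1 - 3·x + 12·x^3 + 25·x^4 + 24·x^5 + 14·x^6 + 4·x^7)·Dx  (order 1).
h: a_k = -2, -12, -42, -128, -370, -1032, -2786, -7376, …
ICs: h(0) = -2.

f: a_k = -2, -2, -4, -6, -10, -16, -26, -42, …
Change of var in L_f (x↦r) gives L₀.
Differentiate: ansatz ord ≤ ord L₀ ⇒ L.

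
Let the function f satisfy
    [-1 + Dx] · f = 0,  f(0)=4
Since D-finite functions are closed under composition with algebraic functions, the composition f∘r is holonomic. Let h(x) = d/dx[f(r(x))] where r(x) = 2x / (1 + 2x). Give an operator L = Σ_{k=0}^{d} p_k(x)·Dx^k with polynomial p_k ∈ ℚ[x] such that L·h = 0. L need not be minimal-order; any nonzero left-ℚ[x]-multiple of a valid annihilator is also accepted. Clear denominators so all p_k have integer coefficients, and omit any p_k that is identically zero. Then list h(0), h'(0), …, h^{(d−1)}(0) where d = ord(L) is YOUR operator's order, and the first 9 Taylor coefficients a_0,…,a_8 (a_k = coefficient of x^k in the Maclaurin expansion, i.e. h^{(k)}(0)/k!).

L = (-2 - 8·x) + (-1 - 4·x - 4·x^2)·Dx  (order 1).
h: a_k = 8, -16, 16, 32/3, -304/3, 4832/15, -34912/45, 501824/315, -904304/315, …
ICs: h(0) = 8.

f: a_k = 4, 4, 2, 2/3, 1/6, 1/30, 1/180, 1/1260, 1/10080, …
h₀=f(r): pull back L_f along r ⇒ L₀.
Derive L from L₀ (diff closure).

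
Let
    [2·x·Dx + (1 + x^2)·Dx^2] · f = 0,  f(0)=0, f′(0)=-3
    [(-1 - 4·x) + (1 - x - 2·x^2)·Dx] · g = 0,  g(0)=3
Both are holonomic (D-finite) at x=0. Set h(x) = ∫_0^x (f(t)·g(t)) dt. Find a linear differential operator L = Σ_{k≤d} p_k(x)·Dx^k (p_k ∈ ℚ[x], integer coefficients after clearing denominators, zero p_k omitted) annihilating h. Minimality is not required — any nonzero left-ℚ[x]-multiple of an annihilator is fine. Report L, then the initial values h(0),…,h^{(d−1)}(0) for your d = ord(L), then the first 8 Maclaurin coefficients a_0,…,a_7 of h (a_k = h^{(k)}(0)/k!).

L = (4 + 2·x + 12·x^2)·Dx + (2 + 6·x + 4·x^2 + 12·x^3)·Dx^2 + (-1 + x + x^2 + x^3 + 2·x^4)·Dx^3  (order 3).
h: a_k = 0, 0, -9/2, -3, -6, -42/5, -153/10, -879/35, …
ICs: h(0) = 0, h′(0) = 0, h′′(0) = -9.

f: a_k = 0, -3, 0, 1, 0, -3/5, 0, 3/7, …
g: a_k = 3, 3, 9, 15, 33, 63, 129, 255, …
Sym-product of L_f,L_g gives L₀ (≤ ord 2).
Integrate: L := L₀·Dx.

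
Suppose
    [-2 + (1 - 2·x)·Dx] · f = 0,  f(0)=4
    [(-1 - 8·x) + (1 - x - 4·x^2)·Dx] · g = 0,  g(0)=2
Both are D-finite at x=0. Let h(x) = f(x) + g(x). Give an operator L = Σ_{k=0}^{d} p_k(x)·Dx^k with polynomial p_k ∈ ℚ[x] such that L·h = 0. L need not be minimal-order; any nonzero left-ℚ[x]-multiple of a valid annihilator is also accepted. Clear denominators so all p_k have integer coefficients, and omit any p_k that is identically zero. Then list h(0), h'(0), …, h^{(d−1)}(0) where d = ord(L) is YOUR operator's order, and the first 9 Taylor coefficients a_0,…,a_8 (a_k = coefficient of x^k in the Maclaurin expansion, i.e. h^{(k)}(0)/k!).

L = (12 - 48·x + 192·x^2 - 128·x^3) + (-2 - 96·x^2 + 352·x^3 - 256·x^4)·Dx + (-1 + 11·x - 30·x^2 + 80·x^4 - 64·x^5)·Dx^2  (order 2).
h: a_k = 6, 10, 26, 50, 122, 258, 618, 1394, 3354, …
ICs: h(0) = 6, h′(0) = 10.

f: a_k = 4, 8, 16, 32, 64, 128, 256, 512, 1024, …
g: a_k = 2, 2, 10, 18, 58, 130, 362, 882, 2330, …
f+g: L₀ = lclm(L_f,L_g), ord ≤ 1+1.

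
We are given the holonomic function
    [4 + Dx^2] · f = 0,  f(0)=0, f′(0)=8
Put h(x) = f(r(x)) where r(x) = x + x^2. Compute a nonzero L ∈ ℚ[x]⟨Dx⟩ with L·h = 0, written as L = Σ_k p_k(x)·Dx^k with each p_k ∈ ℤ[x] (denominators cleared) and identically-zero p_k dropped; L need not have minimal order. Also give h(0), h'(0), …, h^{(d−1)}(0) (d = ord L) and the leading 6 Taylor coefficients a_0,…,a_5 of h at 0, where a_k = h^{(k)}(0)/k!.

L = (4 + 24·x + 48·x^2 + 32·x^3) - 2·Dx + (1 + 2·x)·Dx^2  (order 2).
h: a_k = 0, 8, 8, -16/3, -16, -224/15, …
ICs: h(0) = 0, h′(0) = 8.

f: a_k = 0, 8, 0, -16/3, 0, 16/15, …
f∘r: x↦r, Dx↦Dx/r' in L_f ⇒ L₀.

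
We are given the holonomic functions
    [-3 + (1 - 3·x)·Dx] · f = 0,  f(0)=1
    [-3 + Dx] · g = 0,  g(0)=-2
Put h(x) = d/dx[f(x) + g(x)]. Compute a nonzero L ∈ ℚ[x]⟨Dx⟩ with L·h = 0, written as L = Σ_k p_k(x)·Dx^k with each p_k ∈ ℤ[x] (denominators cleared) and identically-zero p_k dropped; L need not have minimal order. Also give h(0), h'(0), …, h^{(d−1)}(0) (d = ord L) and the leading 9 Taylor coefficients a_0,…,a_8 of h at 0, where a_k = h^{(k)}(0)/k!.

L = (36 + 54·x) + (-15 - 18·x + 27·x^2)·Dx + (1 - 9·x^2)·Dx^2  (order 2).
h: a_k = -3, 0, 54, 297, 4779/4, 87237/20, 612117/40, 14695911/280, 396807093/2240, …
ICs: h(0) = -3, h′(0) = 0.

f: a_k = 1, 3, 9, 27, 81, 243, 729, 2187, 6561, …
g: a_k = -2, -6, -9, -9, -27/4, -81/20, -81/40, -243/280, -729/2240, …
L₀ := lclm(L_f,L_g); ord L₀ ≤ 1+1.
Derive L from L₀ (diff closure).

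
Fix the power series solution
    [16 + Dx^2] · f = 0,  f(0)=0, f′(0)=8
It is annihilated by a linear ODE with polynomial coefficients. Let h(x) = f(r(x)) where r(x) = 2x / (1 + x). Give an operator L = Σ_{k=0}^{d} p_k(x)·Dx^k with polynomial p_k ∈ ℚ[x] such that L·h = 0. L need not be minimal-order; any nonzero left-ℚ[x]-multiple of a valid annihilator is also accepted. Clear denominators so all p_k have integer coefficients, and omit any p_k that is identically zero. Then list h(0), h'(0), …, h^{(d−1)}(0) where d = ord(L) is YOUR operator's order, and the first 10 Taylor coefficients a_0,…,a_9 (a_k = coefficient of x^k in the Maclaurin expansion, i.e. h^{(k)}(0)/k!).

f: a_k = 0, 8, 0, -64/3, 0, 256/15, 0, -2048/315, 0, 4096/2835, …
Change of var in L_f (x↦r) gives L₀.
L = 64 + (2 + 6·x + 6·x^2 + 2·x^3)·Dx + (1 + 4·x + 6·x^2 + 4·x^3 + x^4)·Dx^2  (order 2).
h: a_k = 0, 16, -16, -464/3, 496, -6928/15, -1040, 1516976/315, -437456/45, 30914864/2835, …
ICs: h(0) = 0, h′(0) = 16.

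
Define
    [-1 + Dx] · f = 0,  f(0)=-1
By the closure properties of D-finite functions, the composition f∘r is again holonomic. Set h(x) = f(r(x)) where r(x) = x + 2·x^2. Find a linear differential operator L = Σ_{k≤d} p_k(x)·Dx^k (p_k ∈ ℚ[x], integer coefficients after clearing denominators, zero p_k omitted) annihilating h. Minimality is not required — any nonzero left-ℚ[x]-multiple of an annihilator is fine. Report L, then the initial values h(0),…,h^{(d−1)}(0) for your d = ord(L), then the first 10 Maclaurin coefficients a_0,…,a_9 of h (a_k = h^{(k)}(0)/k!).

L = (-1 - 4·x) + Dx  (order 1).
h: a_k = -1, -1, -5/2, -13/6, -73/24, -281/120, -1741/720, -1697/1008, -57233/40320, -328753/362880, …
ICs: h(0) = -1.

f: a_k = -1, -1, -1/2, -1/6, -1/24, -1/120, -1/720, -1/5040, -1/40320, -1/362880, …
f∘r: x↦r, Dx↦Dx/r' in L_f ⇒ L₀.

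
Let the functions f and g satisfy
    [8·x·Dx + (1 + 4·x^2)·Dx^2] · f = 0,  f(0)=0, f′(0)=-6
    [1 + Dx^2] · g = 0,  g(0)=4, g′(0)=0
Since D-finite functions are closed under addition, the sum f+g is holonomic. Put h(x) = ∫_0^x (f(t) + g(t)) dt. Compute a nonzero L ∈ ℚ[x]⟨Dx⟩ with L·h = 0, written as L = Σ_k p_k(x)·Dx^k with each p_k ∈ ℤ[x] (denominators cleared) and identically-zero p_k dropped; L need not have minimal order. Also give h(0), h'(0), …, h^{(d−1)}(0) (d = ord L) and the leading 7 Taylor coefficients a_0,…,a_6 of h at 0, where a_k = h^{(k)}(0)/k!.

f: a_k = 0, -6, 0, 8, 0, -96/5, 0, …
g: a_k = 4, 0, -2, 0, 1/6, 0, -1/180, …
f+g: L₀ = lclm(L_f,L_g), ord ≤ 2+2.
Integrate: L := L₀·Dx.
L = (-376·x + 1600·x^3 + 128·x^5)·Dx^2 + (-7 + 76·x^2 + 432·x^4 + 64·x^6)·Dx^3 + (-376·x + 1600·x^3 + 128·x^5)·Dx^4 + (-7 + 76·x^2 + 432·x^4 + 64·x^6)·Dx^5  (order 5).
h: a_k = 0, 4, -3, -2/3, 2, 1/30, -16/5, …
ICs: h(0) = 0, h′(0) = 4, h′′(0) = -6, h′′′(0) = -4, h′′′′(0) = 48.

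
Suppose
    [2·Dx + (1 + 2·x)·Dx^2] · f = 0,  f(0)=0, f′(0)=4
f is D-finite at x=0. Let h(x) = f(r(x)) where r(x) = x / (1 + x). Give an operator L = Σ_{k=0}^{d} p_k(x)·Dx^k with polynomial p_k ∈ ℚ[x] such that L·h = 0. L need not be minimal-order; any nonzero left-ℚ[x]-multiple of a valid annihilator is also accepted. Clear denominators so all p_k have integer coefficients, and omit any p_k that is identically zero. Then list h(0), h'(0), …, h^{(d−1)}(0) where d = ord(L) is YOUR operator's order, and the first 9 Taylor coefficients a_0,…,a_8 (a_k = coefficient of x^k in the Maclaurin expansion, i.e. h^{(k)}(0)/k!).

L = (4 + 6·x)·Dx + (1 + 4·x + 3·x^2)·Dx^2  (order 2).
h: a_k = 0, 4, -8, 52/3, -40, 484/5, -728/3, 4372/7, -1640, …
ICs: h(0) = 0, h′(0) = 4.

f: a_k = 0, 4, -4, 16/3, -8, 64/5, -64/3, 256/7, -64, …
Change of var in L_f (x↦r) gives L₀.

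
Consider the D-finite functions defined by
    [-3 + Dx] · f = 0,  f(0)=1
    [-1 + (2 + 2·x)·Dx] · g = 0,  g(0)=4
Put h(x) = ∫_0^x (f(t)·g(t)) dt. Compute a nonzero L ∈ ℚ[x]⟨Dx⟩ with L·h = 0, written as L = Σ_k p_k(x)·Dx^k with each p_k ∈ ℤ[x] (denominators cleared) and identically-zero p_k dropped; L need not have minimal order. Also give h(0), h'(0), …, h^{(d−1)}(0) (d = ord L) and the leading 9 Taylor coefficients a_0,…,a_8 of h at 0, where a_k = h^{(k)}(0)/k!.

f: a_k = 1, 3, 9/2, 9/2, 27/8, 81/40, 81/80, 243/560, 729/4480, …
g: a_k = 4, 2, -1/2, 1/4, -5/32, 7/64, -21/256, 33/512, -429/8192, …
f·g: L₀ = L_f ⊗_s L_g, ord ≤ 1·1.
∫: right-multiply L₀ by Dx.
L = (-7 - 6·x)·Dx + (2 + 2·x)·Dx^2  (order 2).
h: a_k = 0, 4, 7, 47/6, 103/16, 667/160, 4277/1920, 9063/8960, 57333/143360, …
ICs: h(0) = 0, h′(0) = 4.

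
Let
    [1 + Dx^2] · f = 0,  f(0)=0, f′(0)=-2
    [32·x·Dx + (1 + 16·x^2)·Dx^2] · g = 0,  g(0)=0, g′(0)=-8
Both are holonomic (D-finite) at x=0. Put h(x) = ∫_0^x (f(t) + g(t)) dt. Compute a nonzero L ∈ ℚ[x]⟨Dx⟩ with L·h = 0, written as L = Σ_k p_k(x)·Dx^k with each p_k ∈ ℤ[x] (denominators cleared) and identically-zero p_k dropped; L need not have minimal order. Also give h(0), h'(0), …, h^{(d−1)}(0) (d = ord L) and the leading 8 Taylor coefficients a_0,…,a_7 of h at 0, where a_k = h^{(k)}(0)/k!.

L = (-6112·x + 99328·x^3 + 8192·x^5)·Dx^2 + (-31 + 1072·x^2 + 25344·x^4 + 4096·x^6)·Dx^3 + (-6112·x + 99328·x^3 + 8192·x^5)·Dx^4 + (-31 + 1072·x^2 + 25344·x^4 + 4096·x^6)·Dx^5  (order 5).
h: a_k = 0, 0, -5, 0, 43/4, 0, -24577/360, 0, …
ICs: h(0) = 0, h′(0) = 0, h′′(0) = -10, h′′′(0) = 0, h′′′′(0) = 258.

f: a_k = 0, -2, 0, 1/3, 0, -1/60, 0, 1/2520, …
g: a_k = 0, -8, 0, 128/3, 0, -2048/5, 0, 32768/7, …
h₀=f+g: left-lcm gives L₀, ord ≤ 4.
h=∫h₀ ⇒ L = L₀·Dx.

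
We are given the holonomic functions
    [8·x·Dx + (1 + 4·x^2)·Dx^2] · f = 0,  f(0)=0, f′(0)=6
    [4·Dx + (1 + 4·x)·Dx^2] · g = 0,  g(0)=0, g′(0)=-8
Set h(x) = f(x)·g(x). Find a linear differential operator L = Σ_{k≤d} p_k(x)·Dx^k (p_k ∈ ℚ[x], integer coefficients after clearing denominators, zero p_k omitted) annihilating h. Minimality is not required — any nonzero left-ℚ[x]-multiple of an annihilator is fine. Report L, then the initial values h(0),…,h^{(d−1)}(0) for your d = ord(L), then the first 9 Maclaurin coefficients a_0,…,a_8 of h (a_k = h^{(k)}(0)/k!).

L = (96 + 640·x + 1408·x^2 + 7680·x^3 + 15360·x^4 + 26624·x^5 + 8192·x^7)·Dx + (24 + 320·x + 2656·x^2 + 9728·x^3 + 28160·x^4 + 47616·x^5 + 71680·x^6 + 6144·x^7 + 28672·x^8)·Dx^2 + (12 + 104·x + 672·x^2 + 2976·x^3 + 8256·x^4 + 18048·x^5 + 24576·x^6 + 35328·x^7 + 6144·x^8 + 16384·x^9)·Dx^3 + (1 + 12·x + 68·x^2 + 256·x^3 + 696·x^4 + 1536·x^5 + 2688·x^6 + 3072·x^7 + 4224·x^8 + 1024·x^9 + 2048·x^10)·Dx^4  (order 4).
h: a_k = 0, 0, -48, 96, -192, 640, -34048/15, 37376/5, -125952/5, …
ICs: h(0) = 0, h′(0) = 0, h′′(0) = -96, h′′′(0) = 576.

f: a_k = 0, 6, 0, -8, 0, 96/5, 0, -384/7, 0, …
g: a_k = 0, -8, 16, -128/3, 128, -2048/5, 4096/3, -32768/7, 16384, …
L₀ := L_f ⊗_s L_g (sym. prod.), ord ≤ 4.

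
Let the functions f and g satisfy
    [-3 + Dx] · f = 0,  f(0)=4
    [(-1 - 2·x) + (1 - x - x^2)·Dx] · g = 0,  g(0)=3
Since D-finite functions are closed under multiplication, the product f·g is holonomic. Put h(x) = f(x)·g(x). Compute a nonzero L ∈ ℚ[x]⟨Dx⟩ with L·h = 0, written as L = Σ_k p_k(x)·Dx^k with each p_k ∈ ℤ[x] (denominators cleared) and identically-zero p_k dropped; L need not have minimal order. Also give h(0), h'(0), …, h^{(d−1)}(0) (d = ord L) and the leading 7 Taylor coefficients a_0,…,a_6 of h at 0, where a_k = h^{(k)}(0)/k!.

L = (4 - x - 3·x^2) + (-1 + x + x^2)·Dx  (order 1).
h: a_k = 12, 48, 114, 216, 741/2, 3054/5, 19869/20, …
ICs: h(0) = 12.

f: a_k = 4, 12, 18, 18, 27/2, 81/10, 81/20, …
g: a_k = 3, 3, 6, 9, 15, 24, 39, …
h₀=f·g: eliminate ⇒ L₀, order ≤ 1·1.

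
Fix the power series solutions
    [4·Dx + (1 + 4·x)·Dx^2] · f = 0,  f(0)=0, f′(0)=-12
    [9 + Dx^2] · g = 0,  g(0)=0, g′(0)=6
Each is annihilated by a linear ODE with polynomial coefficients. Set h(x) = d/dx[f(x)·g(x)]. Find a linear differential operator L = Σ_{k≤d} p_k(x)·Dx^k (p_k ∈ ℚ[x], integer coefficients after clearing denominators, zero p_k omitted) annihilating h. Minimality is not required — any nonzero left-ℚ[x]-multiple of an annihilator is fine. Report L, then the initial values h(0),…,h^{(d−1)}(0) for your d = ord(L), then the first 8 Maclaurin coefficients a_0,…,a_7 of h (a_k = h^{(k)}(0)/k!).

f: a_k = 0, -12, 24, -64, 192, -3072/5, 2048, -49152/7, …
g: a_k = 0, 6, 0, -9, 0, 81/20, 0, -243/280, …
Product ⇒ symmetric product L₀, ord ≤ 4.
h=h₀': d/dx-closure on L₀ ⇒ L.
L = (-153603 - 635688·x - 3184272·x^2 - 4292352·x^3 + 12503808·x^4 + 40310784·x^5 + 26873856·x^6) + (-47736 - 304992·x - 311040·x^2 + 2073600·x^3 + 7464960·x^4 + 5971968·x^5)·Dx + (-19110 - 88272·x - 352800·x^2 + 41472·x^3 + 3773952·x^4 + 8957952·x^5 + 5971968·x^6)·Dx^2 + (-5304 - 33888·x - 34560·x^2 + 230400·x^3 + 829440·x^4 + 663552·x^5)·Dx^3 + (-227 - 1960·x + 112·x^2 + 57600·x^3 + 264960·x^4 + 497664·x^5 + 331776·x^6)·Dx^4  (order 4).
h: a_k = 0, -144, 432, -1104, 4680, -18954, 373002/5, -10317852/35, …
ICs: h(0) = 0, h′(0) = -144, h′′(0) = 864, h′′′(0) = -6624.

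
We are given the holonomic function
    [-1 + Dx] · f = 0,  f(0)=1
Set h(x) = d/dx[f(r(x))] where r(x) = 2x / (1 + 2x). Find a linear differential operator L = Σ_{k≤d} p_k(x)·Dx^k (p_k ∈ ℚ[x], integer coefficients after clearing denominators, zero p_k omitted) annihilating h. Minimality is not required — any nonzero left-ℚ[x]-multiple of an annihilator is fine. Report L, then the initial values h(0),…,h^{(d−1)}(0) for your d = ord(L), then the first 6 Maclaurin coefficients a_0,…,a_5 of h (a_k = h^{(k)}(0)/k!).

f: a_k = 1, 1, 1/2, 1/6, 1/24, 1/120, …
f∘r: x↦r, Dx↦Dx/r' in L_f ⇒ L₀.
h₀' ⇒ L via d/dx closure of L₀.
L = (-2 - 8·x) + (-1 - 4·x - 4·x^2)·Dx  (order 1).
h: a_k = 2, -4, 4, 8/3, -76/3, 1208/15, …
ICs: h(0) = 2.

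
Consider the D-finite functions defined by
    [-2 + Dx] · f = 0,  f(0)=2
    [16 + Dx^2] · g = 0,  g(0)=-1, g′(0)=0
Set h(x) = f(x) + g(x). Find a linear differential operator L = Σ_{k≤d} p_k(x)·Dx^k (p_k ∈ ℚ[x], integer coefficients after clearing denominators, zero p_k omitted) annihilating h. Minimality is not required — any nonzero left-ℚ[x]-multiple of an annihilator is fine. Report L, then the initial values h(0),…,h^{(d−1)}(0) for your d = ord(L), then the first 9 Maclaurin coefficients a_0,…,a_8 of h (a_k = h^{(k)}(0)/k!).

f: a_k = 2, 4, 4, 8/3, 4/3, 8/15, 8/45, 16/315, 4/315, …
g: a_k = -1, 0, 8, 0, -32/3, 0, 256/45, 0, -512/315, …
L₀ := lclm(L_f,L_g); ord L₀ ≤ 1+2.
L = -32 + 16·Dx - 2·Dx^2 + Dx^3  (order 3).
h: a_k = 1, 4, 12, 8/3, -28/3, 8/15, 88/15, 16/315, -508/315, …
ICs: h(0) = 1, h′(0) = 4, h′′(0) = 24.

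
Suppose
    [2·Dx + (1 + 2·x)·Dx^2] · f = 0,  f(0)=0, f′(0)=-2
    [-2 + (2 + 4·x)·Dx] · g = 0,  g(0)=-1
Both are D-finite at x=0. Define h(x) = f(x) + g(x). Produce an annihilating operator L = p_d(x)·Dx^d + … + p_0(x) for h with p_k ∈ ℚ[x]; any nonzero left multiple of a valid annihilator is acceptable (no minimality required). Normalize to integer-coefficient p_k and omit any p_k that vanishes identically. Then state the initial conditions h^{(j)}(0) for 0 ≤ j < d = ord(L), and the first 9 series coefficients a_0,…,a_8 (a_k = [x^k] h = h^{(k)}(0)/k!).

f: a_k = 0, -2, 2, -8/3, 4, -32/5, 32/3, -128/7, 32, …
g: a_k = -1, -1, 1/2, -1/2, 5/8, -7/8, 21/16, -33/16, 429/128, …
L₀ := lclm(L_f,L_g); ord L₀ ≤ 2+1.
L = 2·Dx + (5 + 10·x)·Dx^2 + (1 + 4·x + 4·x^2)·Dx^3  (order 3).
h: a_k = -1, -3, 5/2, -19/6, 37/8, -291/40, 575/48, -2279/112, 4525/128, …
ICs: h(0) = -1, h′(0) = -3, h′′(0) = 5.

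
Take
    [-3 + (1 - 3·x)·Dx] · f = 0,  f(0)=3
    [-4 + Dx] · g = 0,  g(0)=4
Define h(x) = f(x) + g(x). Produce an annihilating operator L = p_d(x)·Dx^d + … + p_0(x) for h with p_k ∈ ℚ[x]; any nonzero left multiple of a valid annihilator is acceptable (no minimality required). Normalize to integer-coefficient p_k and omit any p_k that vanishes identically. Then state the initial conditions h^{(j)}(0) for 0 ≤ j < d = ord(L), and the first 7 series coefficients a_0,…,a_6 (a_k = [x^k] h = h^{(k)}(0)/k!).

f: a_k = 3, 9, 27, 81, 243, 729, 2187, …
g: a_k = 4, 16, 32, 128/3, 128/3, 512/15, 1024/45, …
h₀=f+g: left-lcm gives L₀, ord ≤ 2.
L = (-24 - 144·x) + (2 + 96·x - 144·x^2)·Dx + (1 - 15·x + 36·x^2)·Dx^2  (order 2).
h: a_k = 7, 25, 59, 371/3, 857/3, 11447/15, 99439/45, …
ICs: h(0) = 7, h′(0) = 25.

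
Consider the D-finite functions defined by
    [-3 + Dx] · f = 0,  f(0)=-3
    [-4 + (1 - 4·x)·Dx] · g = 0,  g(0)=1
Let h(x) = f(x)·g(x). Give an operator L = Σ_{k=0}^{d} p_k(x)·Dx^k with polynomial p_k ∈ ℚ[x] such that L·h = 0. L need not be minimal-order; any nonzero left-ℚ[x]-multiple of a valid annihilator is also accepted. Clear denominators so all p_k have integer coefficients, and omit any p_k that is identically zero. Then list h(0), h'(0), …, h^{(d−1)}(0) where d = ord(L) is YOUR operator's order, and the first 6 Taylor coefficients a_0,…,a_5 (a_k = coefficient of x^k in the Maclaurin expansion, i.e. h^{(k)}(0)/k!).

f: a_k = -3, -9, -27/2, -27/2, -81/8, -243/40, …
g: a_k = 1, 4, 16, 64, 256, 1024, …
Product ⇒ symmetric product L₀, ord ≤ 1.
L = (7 - 12·x) + (-1 + 4·x)·Dx  (order 1).
h: a_k = -3, -21, -195/2, -807/2, -12993/8, -260103/40, …
ICs: h(0) = -3.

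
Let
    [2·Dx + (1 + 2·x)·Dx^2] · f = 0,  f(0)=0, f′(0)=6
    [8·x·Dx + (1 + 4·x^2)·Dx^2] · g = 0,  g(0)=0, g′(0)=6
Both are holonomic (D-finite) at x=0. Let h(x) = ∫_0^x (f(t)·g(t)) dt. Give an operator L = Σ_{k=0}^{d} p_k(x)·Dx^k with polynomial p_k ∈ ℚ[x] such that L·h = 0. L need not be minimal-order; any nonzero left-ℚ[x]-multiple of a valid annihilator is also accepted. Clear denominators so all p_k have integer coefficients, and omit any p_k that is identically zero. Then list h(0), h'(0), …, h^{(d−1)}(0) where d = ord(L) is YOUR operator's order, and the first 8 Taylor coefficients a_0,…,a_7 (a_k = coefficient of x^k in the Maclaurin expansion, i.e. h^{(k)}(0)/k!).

L = (192 + 704·x + 2560·x^2 + 9984·x^3 + 15360·x^4 + 13312·x^5 + 4096·x^7)·Dx^2 + (72 + 992·x + 4928·x^2 + 15488·x^3 + 34816·x^4 + 47616·x^5 + 35840·x^6 + 6144·x^7 + 14336·x^8)·Dx^3 + (24 + 256·x + 1536·x^2 + 4992·x^3 + 11520·x^4 + 19968·x^5 + 24576·x^6 + 18432·x^7 + 6144·x^8 + 8192·x^9)·Dx^4 + (5 + 36·x + 148·x^2 + 448·x^3 + 1056·x^4 + 1920·x^5 + 2688·x^6 + 3072·x^7 + 2304·x^8 + 1024·x^9 + 1024·x^10)·Dx^5  (order 5).
h: a_k = 0, 0, 0, 12, -9, 0, -4, 832/35, …
ICs: h(0) = 0, h′(0) = 0, h′′(0) = 0, h′′′(0) = 72, h′′′′(0) = -216.

f: a_k = 0, 6, -6, 8, -12, 96/5, -32, 384/7, …
g: a_k = 0, 6, 0, -8, 0, 96/5, 0, -384/7, …
Sym-product of L_f,L_g gives L₀ (≤ ord 4).
h=∫h₀ ⇒ L = L₀·Dx.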